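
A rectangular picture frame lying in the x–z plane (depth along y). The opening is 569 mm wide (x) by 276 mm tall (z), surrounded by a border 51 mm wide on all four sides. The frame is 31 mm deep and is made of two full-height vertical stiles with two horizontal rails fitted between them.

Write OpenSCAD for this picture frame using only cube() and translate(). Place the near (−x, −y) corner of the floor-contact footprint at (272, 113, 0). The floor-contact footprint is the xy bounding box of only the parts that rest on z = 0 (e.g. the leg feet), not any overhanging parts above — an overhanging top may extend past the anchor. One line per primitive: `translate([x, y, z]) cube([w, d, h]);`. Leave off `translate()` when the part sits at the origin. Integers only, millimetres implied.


translate([272, 113, 0]) cube([51, 31, 378]);
translate([892, 113, 0]) cube([51, 31, 378]);
translate([323, 113, 0]) cube([569, 31, 51]);
translate([323, 113, 327]) cube([569, 31, 51]);


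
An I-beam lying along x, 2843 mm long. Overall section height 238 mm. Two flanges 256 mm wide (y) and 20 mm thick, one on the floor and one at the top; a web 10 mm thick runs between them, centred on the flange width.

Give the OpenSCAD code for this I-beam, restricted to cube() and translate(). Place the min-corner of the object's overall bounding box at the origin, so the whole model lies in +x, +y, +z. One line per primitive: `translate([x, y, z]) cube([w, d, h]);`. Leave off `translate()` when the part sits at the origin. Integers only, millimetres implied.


cube([2843, 256, 20]);
translate([0, 123, 20]) cube([2843, 10, 198]);
translate([0, 0, 218]) cube([2843, 256, 20]);


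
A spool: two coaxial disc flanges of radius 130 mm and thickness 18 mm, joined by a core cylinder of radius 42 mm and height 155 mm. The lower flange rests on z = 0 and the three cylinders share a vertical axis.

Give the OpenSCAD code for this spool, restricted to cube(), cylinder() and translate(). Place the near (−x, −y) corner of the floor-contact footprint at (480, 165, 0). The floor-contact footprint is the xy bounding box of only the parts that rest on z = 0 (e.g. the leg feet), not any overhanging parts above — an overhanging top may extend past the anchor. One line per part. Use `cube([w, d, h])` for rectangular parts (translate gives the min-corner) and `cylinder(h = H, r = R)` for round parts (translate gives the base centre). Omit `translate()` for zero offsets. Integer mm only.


translate([610, 295, 0]) cylinder(h = 18, r = 130);
translate([610, 295, 18]) cylinder(h = 155, r = 42);
translate([610, 295, 173]) cylinder(h = 18, r = 130);


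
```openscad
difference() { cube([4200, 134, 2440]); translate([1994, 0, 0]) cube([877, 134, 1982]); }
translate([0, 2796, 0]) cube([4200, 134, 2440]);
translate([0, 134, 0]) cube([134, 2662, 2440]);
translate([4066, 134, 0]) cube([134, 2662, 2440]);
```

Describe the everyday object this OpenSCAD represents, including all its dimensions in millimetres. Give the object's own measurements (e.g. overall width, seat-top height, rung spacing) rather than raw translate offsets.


A single room: four walls, each 2440 mm tall and 134 mm thick, enclosing an outside footprint 4200×2930 mm (x × y), no floor or roof. The front and back walls (−y and +y sides) run the full x-width; the side walls fit between their inner faces. A door opening 877 mm wide and 1982 mm tall is cut through the front wall from the floor up, its −x edge 1994 mm from the wall's −x end.


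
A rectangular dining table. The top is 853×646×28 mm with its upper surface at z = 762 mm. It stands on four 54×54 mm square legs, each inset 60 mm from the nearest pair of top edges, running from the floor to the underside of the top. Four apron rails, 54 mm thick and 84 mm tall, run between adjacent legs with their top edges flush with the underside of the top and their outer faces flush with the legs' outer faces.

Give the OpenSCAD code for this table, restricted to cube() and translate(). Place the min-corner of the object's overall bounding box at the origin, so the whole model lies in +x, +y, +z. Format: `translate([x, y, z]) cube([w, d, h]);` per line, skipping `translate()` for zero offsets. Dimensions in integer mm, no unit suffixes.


// leg_h = 762 - 28 = 734
// apron z = 734 - 84 = 650
translate([0, 0, 734]) cube([853, 646, 28]);
translate([60, 60, 0]) cube([54, 54, 734]);
translate([739, 60, 0]) cube([54, 54, 734]);
translate([60, 532, 0]) cube([54, 54, 734]);
translate([739, 532, 0]) cube([54, 54, 734]);
translate([114, 60, 650]) cube([625, 54, 84]);
translate([114, 532, 650]) cube([625, 54, 84]);
translate([60, 114, 650]) cube([54, 418, 84]);
translate([739, 114, 650]) cube([54, 418, 84]);


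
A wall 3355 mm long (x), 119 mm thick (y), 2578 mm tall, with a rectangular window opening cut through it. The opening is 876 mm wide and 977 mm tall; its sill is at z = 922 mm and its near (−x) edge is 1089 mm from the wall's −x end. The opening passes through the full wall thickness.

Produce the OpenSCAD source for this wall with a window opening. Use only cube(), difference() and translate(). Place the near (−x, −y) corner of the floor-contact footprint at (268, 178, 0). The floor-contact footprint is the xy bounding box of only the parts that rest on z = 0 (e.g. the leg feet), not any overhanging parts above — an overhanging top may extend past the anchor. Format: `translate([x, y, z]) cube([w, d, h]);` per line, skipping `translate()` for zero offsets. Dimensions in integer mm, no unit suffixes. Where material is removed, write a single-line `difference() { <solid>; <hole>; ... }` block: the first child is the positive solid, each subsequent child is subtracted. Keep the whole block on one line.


difference() { translate([268, 178, 0]) cube([3355, 119, 2578]); translate([1357, 178, 922]) cube([876, 119, 977]); }


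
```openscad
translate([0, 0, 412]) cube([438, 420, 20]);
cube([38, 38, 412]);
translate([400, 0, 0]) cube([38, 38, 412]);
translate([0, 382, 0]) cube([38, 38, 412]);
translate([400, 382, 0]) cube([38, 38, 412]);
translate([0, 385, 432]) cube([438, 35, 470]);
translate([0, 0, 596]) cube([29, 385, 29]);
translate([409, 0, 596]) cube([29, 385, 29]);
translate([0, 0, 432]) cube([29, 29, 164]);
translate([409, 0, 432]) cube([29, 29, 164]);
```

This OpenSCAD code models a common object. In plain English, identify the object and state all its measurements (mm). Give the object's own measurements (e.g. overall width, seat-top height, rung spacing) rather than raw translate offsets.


A chair. The seat is a 438×420×20 mm slab with its top at z = 432 mm, on four 38×38 mm corner legs (flush with the seat edges, standing on z = 0). A flat backrest 35 mm thick, 470 mm tall, spans the full seat width and rises from the seat top along its +y edge, rear face flush with the rear of the seat. Two armrests of 29×29 mm section run along each side from the seat's front edge to the front of the backrest, top faces 193 mm above the seat top and outer faces flush with the seat's x-edges; a 29×29 mm post under the front of each armrest stands on the seat at the front corner.


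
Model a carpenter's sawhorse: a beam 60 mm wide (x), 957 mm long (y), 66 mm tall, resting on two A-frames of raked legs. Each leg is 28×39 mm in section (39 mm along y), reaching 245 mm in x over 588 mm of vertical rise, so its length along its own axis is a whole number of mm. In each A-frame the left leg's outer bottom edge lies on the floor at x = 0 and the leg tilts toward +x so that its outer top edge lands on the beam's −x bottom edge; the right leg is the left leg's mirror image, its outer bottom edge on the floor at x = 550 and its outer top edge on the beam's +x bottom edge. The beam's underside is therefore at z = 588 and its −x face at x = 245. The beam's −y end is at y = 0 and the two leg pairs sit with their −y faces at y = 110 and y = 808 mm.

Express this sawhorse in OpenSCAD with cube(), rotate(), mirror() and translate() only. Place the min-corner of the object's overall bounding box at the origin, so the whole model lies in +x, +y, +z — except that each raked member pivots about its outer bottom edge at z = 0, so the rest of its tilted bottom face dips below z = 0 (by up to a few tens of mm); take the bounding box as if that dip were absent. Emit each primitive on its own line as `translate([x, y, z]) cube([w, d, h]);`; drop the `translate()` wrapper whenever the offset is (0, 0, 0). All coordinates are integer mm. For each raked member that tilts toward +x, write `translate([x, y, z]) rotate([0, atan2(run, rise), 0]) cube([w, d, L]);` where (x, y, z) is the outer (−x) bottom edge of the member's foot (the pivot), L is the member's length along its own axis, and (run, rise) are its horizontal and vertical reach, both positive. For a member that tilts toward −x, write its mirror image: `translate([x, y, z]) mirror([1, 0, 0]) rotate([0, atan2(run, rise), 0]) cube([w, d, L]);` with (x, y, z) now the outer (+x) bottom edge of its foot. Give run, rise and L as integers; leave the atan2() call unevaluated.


// leg length = √(245² + 588²) = 637
// right-leg outer foot x = 2·245 + 60 = 550
// beam min-corner = (245, 0, 588)
translate([245, 0, 588]) cube([60, 957, 66]);
translate([0, 110, 0]) rotate([0, atan2(245, 588), 0]) cube([28, 39, 637]);
translate([550, 110, 0]) mirror([1, 0, 0]) rotate([0, atan2(245, 588), 0]) cube([28, 39, 637]);
translate([0, 808, 0]) rotate([0, atan2(245, 588), 0]) cube([28, 39, 637]);
translate([550, 808, 0]) mirror([1, 0, 0]) rotate([0, atan2(245, 588), 0]) cube([28, 39, 637]);


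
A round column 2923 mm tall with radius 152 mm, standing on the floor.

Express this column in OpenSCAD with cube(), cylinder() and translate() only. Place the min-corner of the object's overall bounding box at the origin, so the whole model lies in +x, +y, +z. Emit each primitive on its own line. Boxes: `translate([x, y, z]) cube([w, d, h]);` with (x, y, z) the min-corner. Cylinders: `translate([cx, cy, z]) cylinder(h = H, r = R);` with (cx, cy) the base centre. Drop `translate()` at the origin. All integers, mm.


translate([152, 152, 0]) cylinder(h = 2923, r = 152);


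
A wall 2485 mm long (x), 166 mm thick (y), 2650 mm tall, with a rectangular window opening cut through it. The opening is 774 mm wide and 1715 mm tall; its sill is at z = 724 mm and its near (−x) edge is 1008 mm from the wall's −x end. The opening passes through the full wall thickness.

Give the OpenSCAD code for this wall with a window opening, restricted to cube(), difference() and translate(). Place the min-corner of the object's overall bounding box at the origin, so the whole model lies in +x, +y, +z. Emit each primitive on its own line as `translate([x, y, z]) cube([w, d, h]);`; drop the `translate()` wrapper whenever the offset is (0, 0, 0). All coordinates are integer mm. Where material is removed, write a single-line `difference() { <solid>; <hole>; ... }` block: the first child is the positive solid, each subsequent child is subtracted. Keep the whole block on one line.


difference() { cube([2485, 166, 2650]); translate([1008, 0, 724]) cube([774, 166, 1715]); }


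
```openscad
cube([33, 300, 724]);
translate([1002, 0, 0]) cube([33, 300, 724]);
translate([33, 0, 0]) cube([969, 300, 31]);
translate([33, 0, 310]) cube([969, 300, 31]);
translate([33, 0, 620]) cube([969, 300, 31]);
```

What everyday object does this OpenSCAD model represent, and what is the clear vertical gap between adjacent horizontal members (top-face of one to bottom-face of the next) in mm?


A bookshelf. The clear shelf gap is 279 mm.

Two tall side panels with 3 horizontal boards between them — a bookshelf. The first two shelf undersides are at z = 0 and z = 310; with shelf thickness 31, the clear gap is 310 − 0 − 31 = 279 mm.


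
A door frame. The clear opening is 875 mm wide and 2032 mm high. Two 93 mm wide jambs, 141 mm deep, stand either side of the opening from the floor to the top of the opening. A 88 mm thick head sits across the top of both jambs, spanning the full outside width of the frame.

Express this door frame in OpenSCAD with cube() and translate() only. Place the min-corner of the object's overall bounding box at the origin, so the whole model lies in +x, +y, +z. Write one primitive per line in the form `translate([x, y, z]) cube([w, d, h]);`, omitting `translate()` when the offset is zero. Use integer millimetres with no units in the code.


cube([93, 141, 2032]);
translate([968, 0, 0]) cube([93, 141, 2032]);
translate([0, 0, 2032]) cube([1061, 141, 88]);


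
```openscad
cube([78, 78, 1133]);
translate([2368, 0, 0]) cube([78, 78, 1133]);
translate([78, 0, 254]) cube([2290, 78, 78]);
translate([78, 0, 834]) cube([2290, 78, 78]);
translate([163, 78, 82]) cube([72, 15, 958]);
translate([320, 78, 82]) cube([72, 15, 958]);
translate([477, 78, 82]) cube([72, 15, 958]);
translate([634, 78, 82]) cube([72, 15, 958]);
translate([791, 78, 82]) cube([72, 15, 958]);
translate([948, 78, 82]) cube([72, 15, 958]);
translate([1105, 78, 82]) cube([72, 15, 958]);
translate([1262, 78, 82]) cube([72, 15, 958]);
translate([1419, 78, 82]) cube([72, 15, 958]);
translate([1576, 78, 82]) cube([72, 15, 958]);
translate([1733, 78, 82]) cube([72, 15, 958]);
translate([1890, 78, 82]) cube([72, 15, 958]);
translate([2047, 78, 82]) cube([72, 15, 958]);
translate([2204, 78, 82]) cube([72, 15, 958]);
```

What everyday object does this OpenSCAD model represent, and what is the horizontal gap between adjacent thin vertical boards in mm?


A fence section. The picket gap is 85 mm.

Two posts, two rails, 14 pickets — a fence section. Span 2290 mm holds 14 pickets of 72 mm with 15 equal gaps: ⌊(2290 − 14·72) / 15⌋ = 85 mm.


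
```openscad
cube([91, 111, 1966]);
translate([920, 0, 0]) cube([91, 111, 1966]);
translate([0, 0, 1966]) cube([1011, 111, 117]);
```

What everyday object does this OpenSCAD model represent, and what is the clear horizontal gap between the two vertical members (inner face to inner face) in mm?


A door frame. The clear opening width is 829 mm.

Two 1966 mm tall posts with a header on top — a door frame. The left jamb is 91 mm wide at x = 0; the right jamb starts at x = 920. The clear opening is 920 − 91 = 829 mm.


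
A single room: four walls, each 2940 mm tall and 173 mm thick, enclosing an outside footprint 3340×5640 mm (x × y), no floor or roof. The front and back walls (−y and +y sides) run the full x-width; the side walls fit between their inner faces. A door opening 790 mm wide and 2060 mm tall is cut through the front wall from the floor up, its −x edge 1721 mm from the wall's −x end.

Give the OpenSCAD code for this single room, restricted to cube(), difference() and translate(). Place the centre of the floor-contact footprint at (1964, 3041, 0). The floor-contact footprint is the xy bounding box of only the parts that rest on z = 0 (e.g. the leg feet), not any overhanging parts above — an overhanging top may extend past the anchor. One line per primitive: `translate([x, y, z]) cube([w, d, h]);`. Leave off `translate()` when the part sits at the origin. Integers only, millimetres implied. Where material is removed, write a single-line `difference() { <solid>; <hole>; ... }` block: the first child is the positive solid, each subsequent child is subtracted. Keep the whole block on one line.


difference() { translate([294, 221, 0]) cube([3340, 173, 2940]); translate([2015, 221, 0]) cube([790, 173, 2060]); }
translate([294, 5688, 0]) cube([3340, 173, 2940]);
translate([294, 394, 0]) cube([173, 5294, 2940]);
translate([3461, 394, 0]) cube([173, 5294, 2940]);


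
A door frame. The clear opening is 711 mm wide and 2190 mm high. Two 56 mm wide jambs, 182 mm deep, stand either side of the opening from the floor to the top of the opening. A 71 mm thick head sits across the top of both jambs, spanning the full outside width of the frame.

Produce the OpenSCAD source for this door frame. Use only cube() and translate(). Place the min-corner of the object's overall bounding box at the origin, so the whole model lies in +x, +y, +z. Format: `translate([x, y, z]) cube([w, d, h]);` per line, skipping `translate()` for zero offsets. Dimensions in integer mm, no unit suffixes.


cube([56, 182, 2190]);
translate([767, 0, 0]) cube([56, 182, 2190]);
translate([0, 0, 2190]) cube([823, 182, 71]);


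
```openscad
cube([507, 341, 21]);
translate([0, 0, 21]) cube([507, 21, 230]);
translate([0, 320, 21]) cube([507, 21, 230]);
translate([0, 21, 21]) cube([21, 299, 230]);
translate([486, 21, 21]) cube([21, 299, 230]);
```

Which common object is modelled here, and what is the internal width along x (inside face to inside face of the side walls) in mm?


An open box. The internal width is 465 mm.

A 507×341 base slab with four walls standing on it — an open box. The base is 507 mm wide and the walls are 21 mm thick, so the internal width is 507 − 2 × 21 = 465 mm.


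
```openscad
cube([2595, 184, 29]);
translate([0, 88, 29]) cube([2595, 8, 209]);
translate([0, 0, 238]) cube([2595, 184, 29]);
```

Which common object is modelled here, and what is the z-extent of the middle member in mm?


An I-beam. The web height is 209 mm.

Two wide flanges with a thin centred web — an I-beam. Overall 267 mm minus two 29 mm flanges gives a web of 267 − 2·29 = 209 mm.


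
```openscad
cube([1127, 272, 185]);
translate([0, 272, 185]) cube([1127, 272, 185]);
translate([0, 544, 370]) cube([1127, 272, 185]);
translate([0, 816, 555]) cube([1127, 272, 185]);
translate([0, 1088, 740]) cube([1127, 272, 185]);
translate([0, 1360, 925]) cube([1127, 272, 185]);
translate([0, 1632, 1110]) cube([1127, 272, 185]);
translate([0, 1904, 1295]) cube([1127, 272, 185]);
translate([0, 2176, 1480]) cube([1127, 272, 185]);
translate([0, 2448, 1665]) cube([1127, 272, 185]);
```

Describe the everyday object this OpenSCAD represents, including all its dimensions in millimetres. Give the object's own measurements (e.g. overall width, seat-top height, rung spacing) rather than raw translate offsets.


A straight staircase of 10 solid steps. Each step is 1127 mm wide (x), 272 mm deep (y, the going) and 185 mm tall (the rise). The first step rests on the floor; each subsequent step sits one going further in +y and one rise higher in +z, directly behind and above the previous step with no overlap.


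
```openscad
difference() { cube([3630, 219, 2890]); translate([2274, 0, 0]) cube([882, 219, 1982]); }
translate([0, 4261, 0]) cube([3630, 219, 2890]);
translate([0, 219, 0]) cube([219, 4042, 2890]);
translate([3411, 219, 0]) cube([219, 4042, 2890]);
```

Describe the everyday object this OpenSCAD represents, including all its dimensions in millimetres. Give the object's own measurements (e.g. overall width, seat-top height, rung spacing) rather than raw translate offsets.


A single room: four walls, each 2890 mm tall and 219 mm thick, enclosing an outside footprint 3630×4480 mm (x × y), no floor or roof. The front and back walls (−y and +y sides) run the full x-width; the side walls fit between their inner faces. A door opening 882 mm wide and 1982 mm tall is cut through the front wall from the floor up, its −x edge 2274 mm from the wall's −x end.


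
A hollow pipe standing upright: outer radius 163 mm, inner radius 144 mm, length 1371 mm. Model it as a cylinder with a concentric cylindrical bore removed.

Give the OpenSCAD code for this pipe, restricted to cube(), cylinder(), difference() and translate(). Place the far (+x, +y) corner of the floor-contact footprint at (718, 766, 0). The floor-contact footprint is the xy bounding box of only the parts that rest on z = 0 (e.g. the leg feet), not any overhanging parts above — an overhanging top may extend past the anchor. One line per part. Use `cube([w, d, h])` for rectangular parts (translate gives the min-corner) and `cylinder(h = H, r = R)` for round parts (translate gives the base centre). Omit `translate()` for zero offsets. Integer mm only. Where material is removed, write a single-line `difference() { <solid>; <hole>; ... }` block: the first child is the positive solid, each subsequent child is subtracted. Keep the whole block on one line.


difference() { translate([555, 603, 0]) cylinder(h = 1371, r = 163); translate([555, 603, 0]) cylinder(h = 1371, r = 144); }


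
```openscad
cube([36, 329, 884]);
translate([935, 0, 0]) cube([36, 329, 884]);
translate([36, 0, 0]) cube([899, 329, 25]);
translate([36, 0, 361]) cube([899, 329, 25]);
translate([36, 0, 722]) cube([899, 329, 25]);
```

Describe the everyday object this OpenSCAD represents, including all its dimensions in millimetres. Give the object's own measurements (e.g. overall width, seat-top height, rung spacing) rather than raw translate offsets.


An open bookshelf. Two side panels, each 36 mm thick, 329 mm deep and 884 mm tall, stand 971 mm apart (outside-to-outside). Between them sit 3 shelves, each 25 mm thick and 329 mm deep, spanning the full gap between the sides. The bottom shelf rests on the floor (its underside at z = 0) and the clear gap between one shelf's top and the next shelf's underside is 336 mm.


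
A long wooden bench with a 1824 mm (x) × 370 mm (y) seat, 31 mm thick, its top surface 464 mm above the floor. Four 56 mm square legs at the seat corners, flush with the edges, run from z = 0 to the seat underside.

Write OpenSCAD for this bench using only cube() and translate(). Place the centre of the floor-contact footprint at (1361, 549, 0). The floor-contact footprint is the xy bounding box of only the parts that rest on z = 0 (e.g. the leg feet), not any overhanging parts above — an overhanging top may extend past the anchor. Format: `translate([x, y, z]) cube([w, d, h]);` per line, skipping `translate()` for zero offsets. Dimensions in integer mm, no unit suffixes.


translate([449, 364, 433]) cube([1824, 370, 31]);
translate([449, 364, 0]) cube([56, 56, 433]);
translate([449, 678, 0]) cube([56, 56, 433]);
translate([2217, 364, 0]) cube([56, 56, 433]);
translate([2217, 678, 0]) cube([56, 56, 433]);


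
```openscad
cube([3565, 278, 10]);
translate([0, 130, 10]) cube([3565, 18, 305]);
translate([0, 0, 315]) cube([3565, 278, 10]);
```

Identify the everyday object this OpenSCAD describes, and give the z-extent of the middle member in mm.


An I-beam. The web height is 305 mm.

Two wide flanges with a thin centred web — an I-beam. Overall 325 mm minus two 10 mm flanges gives a web of 325 − 2·10 = 305 mm.


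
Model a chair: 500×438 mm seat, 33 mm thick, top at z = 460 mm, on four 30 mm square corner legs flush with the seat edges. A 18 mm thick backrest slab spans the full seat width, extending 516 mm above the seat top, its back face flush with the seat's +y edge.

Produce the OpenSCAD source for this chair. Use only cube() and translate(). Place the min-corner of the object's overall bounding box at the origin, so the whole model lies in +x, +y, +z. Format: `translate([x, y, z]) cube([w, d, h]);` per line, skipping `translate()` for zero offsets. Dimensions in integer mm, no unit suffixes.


translate([0, 0, 427]) cube([500, 438, 33]);
cube([30, 30, 427]);
translate([470, 0, 0]) cube([30, 30, 427]);
translate([0, 408, 0]) cube([30, 30, 427]);
translate([470, 408, 0]) cube([30, 30, 427]);
translate([0, 420, 460]) cube([500, 18, 516]);


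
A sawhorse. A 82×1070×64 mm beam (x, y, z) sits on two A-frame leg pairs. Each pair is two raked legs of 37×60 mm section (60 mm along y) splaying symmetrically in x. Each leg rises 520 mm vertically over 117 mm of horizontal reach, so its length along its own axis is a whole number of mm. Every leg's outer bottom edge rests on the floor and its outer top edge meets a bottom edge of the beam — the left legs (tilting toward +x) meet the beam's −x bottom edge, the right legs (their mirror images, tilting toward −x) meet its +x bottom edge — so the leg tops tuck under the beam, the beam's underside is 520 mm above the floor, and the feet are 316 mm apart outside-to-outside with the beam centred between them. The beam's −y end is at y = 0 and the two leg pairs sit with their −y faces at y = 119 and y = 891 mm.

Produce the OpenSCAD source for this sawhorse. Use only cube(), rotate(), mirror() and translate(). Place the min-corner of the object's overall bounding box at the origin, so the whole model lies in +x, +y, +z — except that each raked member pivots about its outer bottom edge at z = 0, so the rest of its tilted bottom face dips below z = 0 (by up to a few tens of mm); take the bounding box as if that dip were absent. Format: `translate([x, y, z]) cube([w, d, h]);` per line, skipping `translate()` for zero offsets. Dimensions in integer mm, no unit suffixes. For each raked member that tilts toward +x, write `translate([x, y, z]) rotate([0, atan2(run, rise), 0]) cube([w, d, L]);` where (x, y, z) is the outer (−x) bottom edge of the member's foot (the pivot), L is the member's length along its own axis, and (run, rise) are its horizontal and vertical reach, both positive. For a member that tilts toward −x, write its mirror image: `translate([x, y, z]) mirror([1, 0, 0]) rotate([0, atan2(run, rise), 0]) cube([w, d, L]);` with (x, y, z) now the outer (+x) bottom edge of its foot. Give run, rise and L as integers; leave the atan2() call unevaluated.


// leg length = √(117² + 520²) = 533
// right-leg outer foot x = 2·117 + 82 = 316
// beam min-corner = (117, 0, 520)
translate([117, 0, 520]) cube([82, 1070, 64]);
translate([0, 119, 0]) rotate([0, atan2(117, 520), 0]) cube([37, 60, 533]);
translate([316, 119, 0]) mirror([1, 0, 0]) rotate([0, atan2(117, 520), 0]) cube([37, 60, 533]);
translate([0, 891, 0]) rotate([0, atan2(117, 520), 0]) cube([37, 60, 533]);
translate([316, 891, 0]) mirror([1, 0, 0]) rotate([0, atan2(117, 520), 0]) cube([37, 60, 533]);


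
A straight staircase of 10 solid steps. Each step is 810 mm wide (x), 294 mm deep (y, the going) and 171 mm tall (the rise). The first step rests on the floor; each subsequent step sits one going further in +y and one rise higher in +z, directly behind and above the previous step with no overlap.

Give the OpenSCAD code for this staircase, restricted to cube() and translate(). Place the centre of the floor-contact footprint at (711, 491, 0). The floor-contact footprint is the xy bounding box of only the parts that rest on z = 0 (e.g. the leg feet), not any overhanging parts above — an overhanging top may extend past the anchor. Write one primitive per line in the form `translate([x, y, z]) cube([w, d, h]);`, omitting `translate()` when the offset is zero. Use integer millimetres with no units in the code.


translate([306, 344, 0]) cube([810, 294, 171]);
translate([306, 638, 171]) cube([810, 294, 171]);
translate([306, 932, 342]) cube([810, 294, 171]);
translate([306, 1226, 513]) cube([810, 294, 171]);
translate([306, 1520, 684]) cube([810, 294, 171]);
translate([306, 1814, 855]) cube([810, 294, 171]);
translate([306, 2108, 1026]) cube([810, 294, 171]);
translate([306, 2402, 1197]) cube([810, 294, 171]);
translate([306, 2696, 1368]) cube([810, 294, 171]);
translate([306, 2990, 1539]) cube([810, 294, 171]);


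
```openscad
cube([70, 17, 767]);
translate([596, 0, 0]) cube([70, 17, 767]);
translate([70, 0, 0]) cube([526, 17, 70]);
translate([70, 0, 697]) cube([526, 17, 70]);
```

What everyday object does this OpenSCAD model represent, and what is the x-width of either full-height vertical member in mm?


A picture frame. The border width is 70 mm.

Four thin pieces enclosing a rectangular opening — a picture frame. The two full-height stiles are 767 mm tall; the top rail sits at z = 697 and is 70 mm tall, so the border above the opening is 767 − 697 = 70 mm, matching the stile x-width.


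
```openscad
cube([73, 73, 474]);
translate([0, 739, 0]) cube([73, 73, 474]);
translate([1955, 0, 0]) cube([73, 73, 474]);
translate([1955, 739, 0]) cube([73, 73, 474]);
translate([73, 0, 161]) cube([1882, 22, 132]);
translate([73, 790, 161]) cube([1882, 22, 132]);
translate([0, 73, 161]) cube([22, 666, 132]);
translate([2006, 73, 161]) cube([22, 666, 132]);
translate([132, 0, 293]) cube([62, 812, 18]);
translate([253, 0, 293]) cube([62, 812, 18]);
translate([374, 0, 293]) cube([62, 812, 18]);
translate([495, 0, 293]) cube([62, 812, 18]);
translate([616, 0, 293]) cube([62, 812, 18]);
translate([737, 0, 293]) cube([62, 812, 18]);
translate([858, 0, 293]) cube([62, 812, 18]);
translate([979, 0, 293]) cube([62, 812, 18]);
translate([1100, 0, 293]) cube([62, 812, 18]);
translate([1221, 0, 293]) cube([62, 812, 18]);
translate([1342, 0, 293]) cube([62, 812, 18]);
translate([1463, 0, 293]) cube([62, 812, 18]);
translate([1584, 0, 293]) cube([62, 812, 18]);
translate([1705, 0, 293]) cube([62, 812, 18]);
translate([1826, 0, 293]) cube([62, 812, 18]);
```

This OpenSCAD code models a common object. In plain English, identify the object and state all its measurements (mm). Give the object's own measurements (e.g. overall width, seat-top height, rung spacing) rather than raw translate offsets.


A bed frame 2028 mm long (x) by 812 mm wide (y). Four 73×73 mm corner posts, 474 mm tall, at the corners of the footprint. Four rails of 22 mm thickness and 132 mm height run between adjacent posts with their undersides at z = 161 mm, their outer faces flush with the outside of the frame (the two x-running rails run between the posts' inner faces; the two y-running rails run between the posts' inner faces). 15 slats, each 62 mm wide (x) and 18 mm thick, lie across the top of the two x-running rails, running the full 812 mm width of the frame in y; along x they sit between the end posts with a 59 mm gap after the −x posts and between neighbouring slats, leaving 67 mm before the +x posts.


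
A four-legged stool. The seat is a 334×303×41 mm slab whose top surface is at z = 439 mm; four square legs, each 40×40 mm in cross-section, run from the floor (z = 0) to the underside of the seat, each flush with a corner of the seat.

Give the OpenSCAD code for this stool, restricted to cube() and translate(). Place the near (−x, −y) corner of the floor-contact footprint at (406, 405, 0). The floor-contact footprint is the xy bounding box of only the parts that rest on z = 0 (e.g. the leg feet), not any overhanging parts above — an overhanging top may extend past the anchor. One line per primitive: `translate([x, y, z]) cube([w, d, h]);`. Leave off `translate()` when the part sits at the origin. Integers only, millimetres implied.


translate([406, 405, 398]) cube([334, 303, 41]);
translate([406, 405, 0]) cube([40, 40, 398]);
translate([700, 405, 0]) cube([40, 40, 398]);
translate([406, 668, 0]) cube([40, 40, 398]);
translate([700, 668, 0]) cube([40, 40, 398]);


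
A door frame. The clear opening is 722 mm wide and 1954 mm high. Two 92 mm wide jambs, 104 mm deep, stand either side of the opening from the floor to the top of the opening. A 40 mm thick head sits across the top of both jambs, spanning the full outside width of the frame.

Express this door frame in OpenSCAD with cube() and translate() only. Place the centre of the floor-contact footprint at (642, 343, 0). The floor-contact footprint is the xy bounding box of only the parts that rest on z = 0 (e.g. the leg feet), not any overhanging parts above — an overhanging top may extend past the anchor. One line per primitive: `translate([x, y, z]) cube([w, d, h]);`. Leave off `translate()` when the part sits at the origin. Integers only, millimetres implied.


translate([189, 291, 0]) cube([92, 104, 1954]);
translate([1003, 291, 0]) cube([92, 104, 1954]);
translate([189, 291, 1954]) cube([906, 104, 40]);


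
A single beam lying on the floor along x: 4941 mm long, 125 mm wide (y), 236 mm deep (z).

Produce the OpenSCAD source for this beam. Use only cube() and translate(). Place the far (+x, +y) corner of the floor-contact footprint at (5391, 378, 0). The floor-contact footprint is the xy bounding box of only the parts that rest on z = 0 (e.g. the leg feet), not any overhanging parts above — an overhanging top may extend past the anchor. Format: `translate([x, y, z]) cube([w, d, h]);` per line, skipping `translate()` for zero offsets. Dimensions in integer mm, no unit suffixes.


translate([450, 253, 0]) cube([4941, 125, 236]);


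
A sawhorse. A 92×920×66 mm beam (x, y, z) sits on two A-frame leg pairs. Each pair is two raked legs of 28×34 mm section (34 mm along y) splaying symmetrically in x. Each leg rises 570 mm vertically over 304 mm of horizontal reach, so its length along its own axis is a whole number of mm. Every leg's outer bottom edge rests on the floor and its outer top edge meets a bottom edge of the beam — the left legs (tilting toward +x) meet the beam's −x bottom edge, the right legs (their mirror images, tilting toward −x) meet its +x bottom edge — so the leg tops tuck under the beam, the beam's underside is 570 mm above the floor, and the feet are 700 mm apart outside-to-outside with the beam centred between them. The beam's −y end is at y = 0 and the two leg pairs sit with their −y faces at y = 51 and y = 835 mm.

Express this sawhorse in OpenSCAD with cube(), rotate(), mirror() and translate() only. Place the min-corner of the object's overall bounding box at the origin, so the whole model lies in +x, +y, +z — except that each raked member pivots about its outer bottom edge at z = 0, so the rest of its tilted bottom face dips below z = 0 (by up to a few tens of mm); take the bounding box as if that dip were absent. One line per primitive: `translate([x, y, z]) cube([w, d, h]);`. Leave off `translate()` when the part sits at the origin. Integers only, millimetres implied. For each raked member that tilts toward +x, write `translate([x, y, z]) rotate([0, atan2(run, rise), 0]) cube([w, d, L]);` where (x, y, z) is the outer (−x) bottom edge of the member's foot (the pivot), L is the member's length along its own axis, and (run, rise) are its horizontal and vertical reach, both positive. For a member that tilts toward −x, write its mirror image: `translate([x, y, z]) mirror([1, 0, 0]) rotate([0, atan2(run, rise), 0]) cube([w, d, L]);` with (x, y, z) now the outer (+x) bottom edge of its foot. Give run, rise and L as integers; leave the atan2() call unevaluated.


translate([304, 0, 570]) cube([92, 920, 66]);
translate([0, 51, 0]) rotate([0, atan2(304, 570), 0]) cube([28, 34, 646]);
translate([700, 51, 0]) mirror([1, 0, 0]) rotate([0, atan2(304, 570), 0]) cube([28, 34, 646]);
translate([0, 835, 0]) rotate([0, atan2(304, 570), 0]) cube([28, 34, 646]);
translate([700, 835, 0]) mirror([1, 0, 0]) rotate([0, atan2(304, 570), 0]) cube([28, 34, 646]);


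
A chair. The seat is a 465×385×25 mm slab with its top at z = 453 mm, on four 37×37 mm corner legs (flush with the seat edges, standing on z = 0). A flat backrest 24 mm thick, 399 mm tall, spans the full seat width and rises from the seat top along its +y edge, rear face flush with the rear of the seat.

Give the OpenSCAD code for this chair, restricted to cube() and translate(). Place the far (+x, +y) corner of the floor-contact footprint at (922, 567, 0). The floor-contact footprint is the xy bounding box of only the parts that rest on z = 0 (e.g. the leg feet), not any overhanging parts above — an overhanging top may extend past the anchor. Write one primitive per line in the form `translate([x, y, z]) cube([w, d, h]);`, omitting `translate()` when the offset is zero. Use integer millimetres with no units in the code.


// leg_h = 453 - 25 = 428
translate([457, 182, 428]) cube([465, 385, 25]);
translate([457, 182, 0]) cube([37, 37, 428]);
translate([885, 182, 0]) cube([37, 37, 428]);
translate([457, 530, 0]) cube([37, 37, 428]);
translate([885, 530, 0]) cube([37, 37, 428]);
translate([457, 543, 453]) cube([465, 24, 399]);


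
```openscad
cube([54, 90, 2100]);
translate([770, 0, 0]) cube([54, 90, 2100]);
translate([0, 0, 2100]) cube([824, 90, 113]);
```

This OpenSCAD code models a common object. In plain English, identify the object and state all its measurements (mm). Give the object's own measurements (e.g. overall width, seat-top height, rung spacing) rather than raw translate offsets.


A door frame. The clear opening is 716 mm wide and 2100 mm high. Two 54 mm wide jambs, 90 mm deep, stand either side of the opening from the floor to the top of the opening. A 113 mm thick head sits across the top of both jambs, spanning the full outside width of the frame.


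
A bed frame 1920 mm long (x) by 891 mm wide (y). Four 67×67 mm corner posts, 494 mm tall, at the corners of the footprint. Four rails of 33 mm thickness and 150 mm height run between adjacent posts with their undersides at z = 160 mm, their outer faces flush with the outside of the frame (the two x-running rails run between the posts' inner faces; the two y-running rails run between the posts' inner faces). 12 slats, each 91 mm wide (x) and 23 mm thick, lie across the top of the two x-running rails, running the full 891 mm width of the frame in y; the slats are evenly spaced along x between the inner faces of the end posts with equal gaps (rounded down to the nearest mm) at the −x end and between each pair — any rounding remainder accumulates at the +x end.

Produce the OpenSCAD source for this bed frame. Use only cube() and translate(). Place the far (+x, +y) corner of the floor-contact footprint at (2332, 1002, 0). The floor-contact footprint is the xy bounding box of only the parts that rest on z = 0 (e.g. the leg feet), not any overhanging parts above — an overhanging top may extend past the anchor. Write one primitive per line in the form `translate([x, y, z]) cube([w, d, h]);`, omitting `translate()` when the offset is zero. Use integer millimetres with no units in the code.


translate([412, 111, 0]) cube([67, 67, 494]);
translate([412, 935, 0]) cube([67, 67, 494]);
translate([2265, 111, 0]) cube([67, 67, 494]);
translate([2265, 935, 0]) cube([67, 67, 494]);
translate([479, 111, 160]) cube([1786, 33, 150]);
translate([479, 969, 160]) cube([1786, 33, 150]);
translate([412, 178, 160]) cube([33, 757, 150]);
translate([2299, 178, 160]) cube([33, 757, 150]);
translate([532, 111, 310]) cube([91, 891, 23]);
translate([676, 111, 310]) cube([91, 891, 23]);
translate([820, 111, 310]) cube([91, 891, 23]);
translate([964, 111, 310]) cube([91, 891, 23]);
translate([1108, 111, 310]) cube([91, 891, 23]);
translate([1252, 111, 310]) cube([91, 891, 23]);
translate([1396, 111, 310]) cube([91, 891, 23]);
translate([1540, 111, 310]) cube([91, 891, 23]);
translate([1684, 111, 310]) cube([91, 891, 23]);
translate([1828, 111, 310]) cube([91, 891, 23]);
translate([1972, 111, 310]) cube([91, 891, 23]);
translate([2116, 111, 310]) cube([91, 891, 23]);


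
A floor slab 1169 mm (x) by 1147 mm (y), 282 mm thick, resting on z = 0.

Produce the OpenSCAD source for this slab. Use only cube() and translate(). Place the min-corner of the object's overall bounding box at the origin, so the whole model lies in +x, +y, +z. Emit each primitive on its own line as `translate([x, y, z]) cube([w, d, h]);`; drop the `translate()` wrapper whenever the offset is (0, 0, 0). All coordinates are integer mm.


cube([1169, 1147, 282]);


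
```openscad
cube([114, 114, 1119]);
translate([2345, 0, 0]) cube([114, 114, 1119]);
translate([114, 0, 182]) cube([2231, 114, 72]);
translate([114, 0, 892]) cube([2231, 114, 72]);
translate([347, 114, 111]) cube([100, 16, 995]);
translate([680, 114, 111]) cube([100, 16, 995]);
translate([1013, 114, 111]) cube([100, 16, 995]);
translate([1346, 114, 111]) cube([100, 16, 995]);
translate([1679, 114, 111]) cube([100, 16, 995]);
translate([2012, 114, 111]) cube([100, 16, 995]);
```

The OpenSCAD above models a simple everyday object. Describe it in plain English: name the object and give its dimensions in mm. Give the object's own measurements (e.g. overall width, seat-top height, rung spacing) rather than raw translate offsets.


A fence section. Two 114×114 mm posts, 1119 mm tall, stand on the floor with a clear span of 2231 mm between their inner faces. Two horizontal rails of 114×72 mm section span the gap between the posts with their undersides at z = 182 mm and z = 892 mm, flush with the posts' −y face. 6 pickets, each 100 mm wide, 16 mm thick and 995 mm tall, are fixed to the +y face of the rails with their bottoms at z = 111 mm, spaced across the span with a 233 mm gap after the −x post and between neighbouring pickets and before the +x post.
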